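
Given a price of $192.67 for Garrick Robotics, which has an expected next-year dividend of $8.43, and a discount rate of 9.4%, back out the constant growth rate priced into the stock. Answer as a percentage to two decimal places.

5.02%

From P₀ = D₁/(r − g), the implied growth is g = r − D₁/P₀.
g = 0.094 − 8.43/192.67 = 0.094 − 0.04375 = 0.05025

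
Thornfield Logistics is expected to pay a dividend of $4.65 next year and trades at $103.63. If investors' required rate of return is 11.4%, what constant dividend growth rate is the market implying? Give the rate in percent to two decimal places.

From P₀ = D₁/(r − g), the implied growth is g = r − D₁/P₀.
g = 0.114 − 4.65/103.63 = 0.114 − 0.04487 = 0.06913

6.91%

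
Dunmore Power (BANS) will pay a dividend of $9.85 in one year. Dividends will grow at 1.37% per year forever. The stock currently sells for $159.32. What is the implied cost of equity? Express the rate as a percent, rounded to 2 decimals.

7.55%

Rearranging the constant-growth DDM: r = D₁/P₀ + g.
r = 9.8500 / 159.32 + 0.0137 = 0.06183 + 0.0137 = 0.07553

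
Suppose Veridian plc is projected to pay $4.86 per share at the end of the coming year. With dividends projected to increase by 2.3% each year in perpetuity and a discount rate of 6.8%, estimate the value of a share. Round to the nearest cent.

Gordon growth model: P₀ = D₁/(r − g), with D₁ = 4.86 given directly.
P₀ = 4.8600 / (0.068 − 0.023) = 4.8600 / 0.045 = 108.0000

$108.00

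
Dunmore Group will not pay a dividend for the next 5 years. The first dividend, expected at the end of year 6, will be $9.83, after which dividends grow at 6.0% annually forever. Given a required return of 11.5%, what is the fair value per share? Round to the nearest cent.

$103.71

Deferred-dividend DDM. At t=5 the remaining stream is a growing perpetuity with first payment D_6 = 9.83.
V_5 = D_6/(r−g) = 9.83/(0.115−0.06) = 178.7273
P₀ = V_5/(1+r)^5 = 178.7273/(1+0.115)^5 = 103.7090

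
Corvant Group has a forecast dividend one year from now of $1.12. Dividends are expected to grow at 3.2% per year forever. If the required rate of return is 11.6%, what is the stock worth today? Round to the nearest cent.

$13.33

Gordon growth model: P₀ = D₁/(r − g), with D₁ = 1.12 given directly.
P₀ = 1.1200 / (0.116 − 0.032) = 1.1200 / 0.084 = 13.3333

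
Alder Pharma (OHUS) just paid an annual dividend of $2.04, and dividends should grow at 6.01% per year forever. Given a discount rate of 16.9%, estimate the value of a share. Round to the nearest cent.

Gordon growth model: P₀ = D₁/(r − g). D₁ = 2.04 × (1 + 0.0601) = 2.1626.
P₀ = 2.1626 / (0.169 − 0.0601) = 2.1626 / 0.1089 = 19.8586

$19.86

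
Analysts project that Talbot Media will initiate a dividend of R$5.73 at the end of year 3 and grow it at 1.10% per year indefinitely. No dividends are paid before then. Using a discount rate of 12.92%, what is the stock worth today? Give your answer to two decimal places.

Deferred-dividend DDM. At t=2 the remaining stream is a growing perpetuity with first payment D_3 = 5.73.
V_2 = D_3/(r−g) = 5.73/(0.1292−0.011) = 48.4772
P₀ = V_2/(1+r)^2 = 48.4772/(1+0.1292)^2 = 38.0185

R$38.02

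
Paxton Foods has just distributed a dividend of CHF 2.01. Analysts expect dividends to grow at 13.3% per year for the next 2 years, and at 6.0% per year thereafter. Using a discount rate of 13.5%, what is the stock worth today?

CHF 32.32

Two-stage DDM. Project D₁…D_2 at 0.133, terminal growth 0.06, discount at r = 0.135.
D_1 = 2.2773
D_2 = 2.5802
Terminal value at t=2: TV = D_3/(r−g) = 2.7350/(0.135−0.06) = 36.4670
P₀ = 2.2773/(1+0.135)^1 + 2.5802/(1+0.135)^2 + 36.4670/(1+0.135)^2 = 32.3174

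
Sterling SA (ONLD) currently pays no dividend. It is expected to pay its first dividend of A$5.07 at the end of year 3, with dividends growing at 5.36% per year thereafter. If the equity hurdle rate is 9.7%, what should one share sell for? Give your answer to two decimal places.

Deferred-dividend DDM. At t=2 the remaining stream is a growing perpetuity with first payment D_3 = 5.07.
V_2 = D_3/(r−g) = 5.07/(0.097−0.0536) = 116.8203
P₀ = V_2/(1+r)^2 = 116.8203/(1+0.097)^2 = 97.0745

A$97.07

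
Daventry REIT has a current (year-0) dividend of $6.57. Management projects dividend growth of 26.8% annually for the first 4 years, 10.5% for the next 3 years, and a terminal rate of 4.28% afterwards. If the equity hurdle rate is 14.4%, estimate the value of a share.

$154.06

Three-stage DDM. Project D₁…D_7; terminal Gordon value at t=7 with g = 0.0428; discount at r = 0.144.
D_1 = 8.3308
D_2 = 10.5634
D_3 = 13.3944
D_4 = 16.9841
D_5 = 18.7674
D_6 = 20.7380
D_7 = 22.9155
TV_7 = 23.8963/(0.144−0.0428) = 236.1292
P₀ = Σ Dₜ/(1+r)ᵗ + TV_7/(1+r)^7 = 154.0620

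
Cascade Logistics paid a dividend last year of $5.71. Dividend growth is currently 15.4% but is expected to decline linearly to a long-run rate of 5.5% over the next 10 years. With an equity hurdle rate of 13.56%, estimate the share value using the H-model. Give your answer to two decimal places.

$109.81

H-model: P₀ = D₀[(1+g_L) + H(g_S−g_L)]/(r−g_L), with H = 10/2 = 5.
P₀ = 5.71 × [(1+0.055) + 5×(0.154−0.055)] / (0.1356−0.055)
   = 5.71 × 1.5500 / 0.0806 = 109.8077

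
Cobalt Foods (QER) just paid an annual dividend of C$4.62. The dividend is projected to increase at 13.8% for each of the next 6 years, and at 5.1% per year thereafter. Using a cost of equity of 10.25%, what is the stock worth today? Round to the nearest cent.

Two-stage DDM. Project D₁…D_6 at 0.138, terminal growth 0.051, discount at r = 0.1025.
D_1 = 5.2576
D_2 = 5.9831
D_3 = 6.8088
D_4 = 7.7484
D_5 = 8.8177
D_6 = 10.0345
Terminal value at t=6: TV = D_7/(r−g) = 10.5463/(0.1025−0.051) = 204.7816
P₀ = 5.2576/(1+0.1025)^1 + 5.9831/(1+0.1025)^2 + 6.8088/(1+0.1025)^3 + 7.7484/(1+0.1025)^4 + 8.8177/(1+0.1025)^5 + 10.0345/(1+0.1025)^6 + 204.7816/(1+0.1025)^6 = 145.0472

C$145.05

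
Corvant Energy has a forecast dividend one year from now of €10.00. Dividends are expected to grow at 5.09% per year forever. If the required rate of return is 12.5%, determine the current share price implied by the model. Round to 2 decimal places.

€134.95

Gordon growth model: P₀ = D₁/(r − g), with D₁ = 10.00 given directly.
P₀ = 10.0000 / (0.125 − 0.0509) = 10.0000 / 0.0741 = 134.9528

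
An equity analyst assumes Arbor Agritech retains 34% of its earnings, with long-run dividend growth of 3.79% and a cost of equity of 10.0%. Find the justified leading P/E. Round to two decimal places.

Payout ratio b = 1 − 0.34 = 0.66.
Justified leading P/E = b/(r−g) = 0.66/(0.1−0.0379) = 10.6280

10.63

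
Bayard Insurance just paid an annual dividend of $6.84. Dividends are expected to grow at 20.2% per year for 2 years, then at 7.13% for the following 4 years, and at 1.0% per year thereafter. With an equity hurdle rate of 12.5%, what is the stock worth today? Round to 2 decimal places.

Three-stage DDM. Project D₁…D_6; terminal Gordon value at t=6 with g = 0.01; discount at r = 0.125.
D_1 = 8.2217
D_2 = 9.8825
D_3 = 10.5871
D_4 = 11.3419
D_5 = 12.1506
D_6 = 13.0170
TV_6 = 13.1471/(0.125−0.01) = 114.3228
P₀ = Σ Dₜ/(1+r)ᵗ + TV_6/(1+r)^6 = 99.1885

$99.19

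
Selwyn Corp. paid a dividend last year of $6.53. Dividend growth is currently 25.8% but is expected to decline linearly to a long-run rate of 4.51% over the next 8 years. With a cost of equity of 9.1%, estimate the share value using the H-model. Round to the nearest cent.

H-model: P₀ = D₀[(1+g_L) + H(g_S−g_L)]/(r−g_L), with H = 8/2 = 4.
P₀ = 6.53 × [(1+0.0451) + 4×(0.258−0.0451)] / (0.091−0.0451)
   = 6.53 × 1.8967 / 0.0459 = 269.8355

$269.84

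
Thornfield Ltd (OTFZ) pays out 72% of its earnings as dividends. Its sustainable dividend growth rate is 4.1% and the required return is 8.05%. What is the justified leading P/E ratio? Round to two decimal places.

18.23

Justified leading P/E = b/(r−g) = 0.72/(0.0805−0.041) = 18.2278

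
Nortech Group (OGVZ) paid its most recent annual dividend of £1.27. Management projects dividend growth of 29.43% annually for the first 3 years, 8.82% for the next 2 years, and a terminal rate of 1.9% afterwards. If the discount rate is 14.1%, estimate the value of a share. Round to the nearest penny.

£22.47

Three-stage DDM. Project D₁…D_5; terminal Gordon value at t=5 with g = 0.019; discount at r = 0.141.
D_1 = 1.6438
D_2 = 2.1275
D_3 = 2.7536
D_4 = 2.9965
D_5 = 3.2608
TV_5 = 3.3228/(0.141−0.019) = 27.2358
P₀ = Σ Dₜ/(1+r)ᵗ + TV_5/(1+r)^5 = 22.4662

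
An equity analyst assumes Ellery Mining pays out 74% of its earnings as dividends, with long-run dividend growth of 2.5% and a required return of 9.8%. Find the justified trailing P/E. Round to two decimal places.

10.39

Justified trailing P/E = b(1+g)/(r−g) = 0.74×(1+0.025)/(0.098−0.025) = 10.3904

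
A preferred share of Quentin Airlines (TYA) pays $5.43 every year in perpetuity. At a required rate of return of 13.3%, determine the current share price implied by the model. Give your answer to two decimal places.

Zero-growth DDM (perpetuity): P₀ = D/r = 5.43 / 0.133 = 40.8271

$40.83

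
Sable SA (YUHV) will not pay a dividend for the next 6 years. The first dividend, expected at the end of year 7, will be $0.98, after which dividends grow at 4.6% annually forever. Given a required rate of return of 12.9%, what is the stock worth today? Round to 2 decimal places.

$5.70

Deferred-dividend DDM. At t=6 the remaining stream is a growing perpetuity with first payment D_7 = 0.98.
V_6 = D_7/(r−g) = 0.98/(0.129−0.046) = 11.8072
P₀ = V_6/(1+r)^6 = 11.8072/(1+0.129)^6 = 5.7014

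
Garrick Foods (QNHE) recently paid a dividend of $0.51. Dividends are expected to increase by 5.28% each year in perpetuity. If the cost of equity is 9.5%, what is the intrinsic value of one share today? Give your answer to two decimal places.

$12.72

Gordon growth model: P₀ = D₁/(r − g). D₁ = 0.51 × (1 + 0.0528) = 0.5369.
P₀ = 0.5369 / (0.095 − 0.0528) = 0.5369 / 0.0422 = 12.7234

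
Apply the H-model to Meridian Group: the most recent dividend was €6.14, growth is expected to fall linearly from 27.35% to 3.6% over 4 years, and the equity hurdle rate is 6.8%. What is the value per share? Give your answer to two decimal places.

€289.92

H-model: P₀ = D₀[(1+g_L) + H(g_S−g_L)]/(r−g_L), with H = 4/2 = 2.
P₀ = 6.14 × [(1+0.036) + 2×(0.2735−0.036)] / (0.068−0.036)
   = 6.14 × 1.5110 / 0.032 = 289.9231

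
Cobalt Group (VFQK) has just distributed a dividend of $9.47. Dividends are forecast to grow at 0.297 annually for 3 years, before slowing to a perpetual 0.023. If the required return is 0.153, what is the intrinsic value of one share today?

Two-stage DDM. Project D₁…D_3 at 0.297, terminal growth 0.023, discount at r = 0.153.
D_1 = 12.2826
D_2 = 15.9305
D_3 = 20.6619
Terminal value at t=3: TV = D_4/(r−g) = 21.1371/(0.153−0.023) = 162.5931
P₀ = 12.2826/(1+0.153)^1 + 15.9305/(1+0.153)^2 + 20.6619/(1+0.153)^3 + 162.5931/(1+0.153)^3 = 142.1909

$142.19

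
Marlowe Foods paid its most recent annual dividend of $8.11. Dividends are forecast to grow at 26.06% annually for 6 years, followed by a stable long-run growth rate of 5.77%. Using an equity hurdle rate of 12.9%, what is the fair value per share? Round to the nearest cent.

Two-stage DDM. Project D₁…D_6 at 0.2606, terminal growth 0.0577, discount at r = 0.129.
D_1 = 10.2235
D_2 = 12.8877
D_3 = 16.2462
D_4 = 20.4800
D_5 = 25.8171
D_6 = 32.5450
Terminal value at t=6: TV = D_7/(r−g) = 34.4229/(0.129−0.0577) = 482.7893
P₀ = 10.2235/(1+0.129)^1 + 12.8877/(1+0.129)^2 + 16.2462/(1+0.129)^3 + 20.4800/(1+0.129)^4 + 25.8171/(1+0.129)^5 + 32.5450/(1+0.129)^6 + 482.7893/(1+0.129)^6 = 305.9786

$305.98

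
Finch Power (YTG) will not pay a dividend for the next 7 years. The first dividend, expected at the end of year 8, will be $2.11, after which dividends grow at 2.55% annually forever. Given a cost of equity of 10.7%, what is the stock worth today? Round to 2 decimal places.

Deferred-dividend DDM. At t=7 the remaining stream is a growing perpetuity with first payment D_8 = 2.11.
V_7 = D_8/(r−g) = 2.11/(0.107−0.0255) = 25.8896
P₀ = V_7/(1+r)^7 = 25.8896/(1+0.107)^7 = 12.7084

$12.71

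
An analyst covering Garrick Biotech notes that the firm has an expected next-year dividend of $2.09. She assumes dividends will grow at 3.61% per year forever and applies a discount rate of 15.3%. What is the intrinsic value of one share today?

$17.88

Gordon growth model: P₀ = D₁/(r − g), with D₁ = 2.09 given directly.
P₀ = 2.0900 / (0.153 − 0.0361) = 2.0900 / 0.1169 = 17.8785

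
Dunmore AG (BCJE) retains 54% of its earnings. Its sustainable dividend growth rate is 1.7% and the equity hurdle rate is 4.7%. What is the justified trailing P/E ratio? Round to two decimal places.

Payout ratio b = 1 − 0.54 = 0.46.
Justified trailing P/E = b(1+g)/(r−g) = 0.46×(1+0.017)/(0.047−0.017) = 15.5940

15.59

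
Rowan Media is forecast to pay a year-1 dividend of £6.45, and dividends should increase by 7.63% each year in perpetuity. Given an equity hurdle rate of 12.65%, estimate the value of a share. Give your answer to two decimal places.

£128.49

Gordon growth model: P₀ = D₁/(r − g), with D₁ = 6.45 given directly.
P₀ = 6.4500 / (0.1265 − 0.0763) = 6.4500 / 0.0502 = 128.4861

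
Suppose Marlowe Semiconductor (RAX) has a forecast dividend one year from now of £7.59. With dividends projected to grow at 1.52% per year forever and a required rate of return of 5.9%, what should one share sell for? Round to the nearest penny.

£173.29

Gordon growth model: P₀ = D₁/(r − g), with D₁ = 7.59 given directly.
P₀ = 7.5900 / (0.059 − 0.0152) = 7.5900 / 0.0438 = 173.2877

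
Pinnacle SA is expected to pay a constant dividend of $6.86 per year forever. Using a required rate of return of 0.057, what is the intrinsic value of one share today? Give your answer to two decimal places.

$120.35

Zero-growth DDM (perpetuity): P₀ = D/r = 6.86 / 0.057 = 120.3509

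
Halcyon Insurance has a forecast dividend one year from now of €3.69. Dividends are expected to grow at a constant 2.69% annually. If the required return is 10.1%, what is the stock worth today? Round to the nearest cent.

Gordon growth model: P₀ = D₁/(r − g), with D₁ = 3.69 given directly.
P₀ = 3.6900 / (0.101 − 0.0269) = 3.6900 / 0.0741 = 49.7976

€49.80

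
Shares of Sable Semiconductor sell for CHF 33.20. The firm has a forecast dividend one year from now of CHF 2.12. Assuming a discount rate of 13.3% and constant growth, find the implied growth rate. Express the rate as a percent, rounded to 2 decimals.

6.91%

From P₀ = D₁/(r − g), the implied growth is g = r − D₁/P₀.
g = 0.133 − 2.12/33.20 = 0.133 − 0.06386 = 0.06914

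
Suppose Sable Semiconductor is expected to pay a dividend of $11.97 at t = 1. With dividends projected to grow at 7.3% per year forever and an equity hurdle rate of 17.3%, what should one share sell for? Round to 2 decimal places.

Gordon growth model: P₀ = D₁/(r − g), with D₁ = 11.97 given directly.
P₀ = 11.9700 / (0.173 − 0.073) = 11.9700 / 0.1 = 119.7000

$119.70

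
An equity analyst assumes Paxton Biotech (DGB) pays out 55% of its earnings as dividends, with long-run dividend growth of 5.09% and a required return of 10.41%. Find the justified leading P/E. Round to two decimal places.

Justified leading P/E = b/(r−g) = 0.55/(0.1041−0.0509) = 10.3383

10.34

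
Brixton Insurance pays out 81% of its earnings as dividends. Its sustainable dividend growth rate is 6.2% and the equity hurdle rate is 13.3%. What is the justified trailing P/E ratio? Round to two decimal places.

Justified trailing P/E = b(1+g)/(r−g) = 0.81×(1+0.062)/(0.133−0.062) = 12.1158

12.12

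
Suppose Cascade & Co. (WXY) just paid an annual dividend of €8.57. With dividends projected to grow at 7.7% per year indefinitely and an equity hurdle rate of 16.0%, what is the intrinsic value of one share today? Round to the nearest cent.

€111.20

Gordon growth model: P₀ = D₁/(r − g). D₁ = 8.57 × (1 + 0.077) = 9.2299.
P₀ = 9.2299 / (0.16 − 0.077) = 9.2299 / 0.083 = 111.2035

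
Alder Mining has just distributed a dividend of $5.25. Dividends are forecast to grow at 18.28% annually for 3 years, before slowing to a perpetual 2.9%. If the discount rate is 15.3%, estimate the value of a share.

Two-stage DDM. Project D₁…D_3 at 0.1828, terminal growth 0.029, discount at r = 0.153.
D_1 = 6.2097
D_2 = 7.3448
D_3 = 8.6875
Terminal value at t=3: TV = D_4/(r−g) = 8.9394/(0.153−0.029) = 72.0920
P₀ = 6.2097/(1+0.153)^1 + 7.3448/(1+0.153)^2 + 8.6875/(1+0.153)^3 + 72.0920/(1+0.153)^3 = 63.6109

$63.61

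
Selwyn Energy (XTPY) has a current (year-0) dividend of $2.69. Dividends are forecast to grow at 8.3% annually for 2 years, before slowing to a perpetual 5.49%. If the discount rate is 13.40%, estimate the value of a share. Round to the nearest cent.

Two-stage DDM. Project D₁…D_2 at 0.083, terminal growth 0.0549, discount at r = 0.134.
D_1 = 2.9133
D_2 = 3.1551
Terminal value at t=2: TV = D_3/(r−g) = 3.3283/(0.134−0.0549) = 42.0769
P₀ = 2.9133/(1+0.134)^1 + 3.1551/(1+0.134)^2 + 42.0769/(1+0.134)^2 = 37.7429

$37.74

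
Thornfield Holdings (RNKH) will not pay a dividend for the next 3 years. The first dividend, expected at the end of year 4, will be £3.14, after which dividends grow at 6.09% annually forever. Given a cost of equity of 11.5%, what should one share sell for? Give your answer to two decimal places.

Deferred-dividend DDM. At t=3 the remaining stream is a growing perpetuity with first payment D_4 = 3.14.
V_3 = D_4/(r−g) = 3.14/(0.115−0.0609) = 58.0407
P₀ = V_3/(1+r)^3 = 58.0407/(1+0.115)^3 = 41.8705

£41.87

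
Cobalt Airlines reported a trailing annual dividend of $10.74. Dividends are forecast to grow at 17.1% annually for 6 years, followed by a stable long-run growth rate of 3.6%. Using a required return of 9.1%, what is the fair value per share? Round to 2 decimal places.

$392.46

Two-stage DDM. Project D₁…D_6 at 0.171, terminal growth 0.036, discount at r = 0.091.
D_1 = 12.5765
D_2 = 14.7271
D_3 = 17.2455
D_4 = 20.1944
D_5 = 23.6477
D_6 = 27.6914
Terminal value at t=6: TV = D_7/(r−g) = 28.6883/(0.091−0.036) = 521.6062
P₀ = 12.5765/(1+0.091)^1 + 14.7271/(1+0.091)^2 + 17.2455/(1+0.091)^3 + 20.1944/(1+0.091)^4 + 23.6477/(1+0.091)^5 + 27.6914/(1+0.091)^6 + 521.6062/(1+0.091)^6 = 392.4645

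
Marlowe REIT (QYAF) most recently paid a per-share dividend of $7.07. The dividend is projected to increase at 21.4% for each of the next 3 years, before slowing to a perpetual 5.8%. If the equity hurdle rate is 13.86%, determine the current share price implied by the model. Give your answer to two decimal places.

$136.63

Two-stage DDM. Project D₁…D_3 at 0.214, terminal growth 0.058, discount at r = 0.1386.
D_1 = 8.5830
D_2 = 10.4197
D_3 = 12.6496
Terminal value at t=3: TV = D_4/(r−g) = 13.3832/(0.1386−0.058) = 166.0451
P₀ = 8.5830/(1+0.1386)^1 + 10.4197/(1+0.1386)^2 + 12.6496/(1+0.1386)^3 + 166.0451/(1+0.1386)^3 = 136.6348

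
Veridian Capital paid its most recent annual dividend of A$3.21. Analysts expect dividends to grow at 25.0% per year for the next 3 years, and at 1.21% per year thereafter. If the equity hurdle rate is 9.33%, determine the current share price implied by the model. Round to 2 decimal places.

A$72.46

Two-stage DDM. Project D₁…D_3 at 0.25, terminal growth 0.0121, discount at r = 0.0933.
D_1 = 4.0125
D_2 = 5.0156
D_3 = 6.2695
Terminal value at t=3: TV = D_4/(r−g) = 6.3454/(0.0933−0.0121) = 78.1452
P₀ = 4.0125/(1+0.0933)^1 + 5.0156/(1+0.0933)^2 + 6.2695/(1+0.0933)^3 + 78.1452/(1+0.0933)^3 = 72.4614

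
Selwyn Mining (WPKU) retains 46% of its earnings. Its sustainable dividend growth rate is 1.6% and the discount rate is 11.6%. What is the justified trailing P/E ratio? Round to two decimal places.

5.49

Payout ratio b = 1 − 0.46 = 0.54.
Justified trailing P/E = b(1+g)/(r−g) = 0.54×(1+0.016)/(0.116−0.016) = 5.4864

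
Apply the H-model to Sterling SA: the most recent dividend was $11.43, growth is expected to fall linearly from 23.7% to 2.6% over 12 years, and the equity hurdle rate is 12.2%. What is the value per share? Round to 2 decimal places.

$272.89

H-model: P₀ = D₀[(1+g_L) + H(g_S−g_L)]/(r−g_L), with H = 12/2 = 6.
P₀ = 11.43 × [(1+0.026) + 6×(0.237−0.026)] / (0.122−0.026)
   = 11.43 × 2.2920 / 0.096 = 272.8912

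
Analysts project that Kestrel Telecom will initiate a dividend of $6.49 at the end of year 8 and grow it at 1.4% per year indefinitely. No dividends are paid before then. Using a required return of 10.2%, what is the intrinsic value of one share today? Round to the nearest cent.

$37.37

Deferred-dividend DDM. At t=7 the remaining stream is a growing perpetuity with first payment D_8 = 6.49.
V_7 = D_8/(r−g) = 6.49/(0.102−0.014) = 73.7500
P₀ = V_7/(1+r)^7 = 73.7500/(1+0.102)^7 = 37.3672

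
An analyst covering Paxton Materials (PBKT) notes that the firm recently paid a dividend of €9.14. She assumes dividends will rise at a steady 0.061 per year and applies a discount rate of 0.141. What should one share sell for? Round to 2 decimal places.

Gordon growth model: P₀ = D₁/(r − g). D₁ = 9.14 × (1 + 0.061) = 9.6975.
P₀ = 9.6975 / (0.141 − 0.061) = 9.6975 / 0.08 = 121.2193

€121.22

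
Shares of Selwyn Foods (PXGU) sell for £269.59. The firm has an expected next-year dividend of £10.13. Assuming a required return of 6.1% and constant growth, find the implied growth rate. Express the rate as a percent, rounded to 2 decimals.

2.34%

From P₀ = D₁/(r − g), the implied growth is g = r − D₁/P₀.
g = 0.061 − 10.13/269.59 = 0.061 − 0.03758 = 0.02342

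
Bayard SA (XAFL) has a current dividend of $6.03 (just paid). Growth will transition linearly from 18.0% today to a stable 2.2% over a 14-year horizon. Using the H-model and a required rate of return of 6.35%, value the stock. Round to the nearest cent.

$309.20

H-model: P₀ = D₀[(1+g_L) + H(g_S−g_L)]/(r−g_L), with H = 14/2 = 7.
P₀ = 6.03 × [(1+0.022) + 7×(0.18−0.022)] / (0.0635−0.022)
   = 6.03 × 2.1280 / 0.0415 = 309.2010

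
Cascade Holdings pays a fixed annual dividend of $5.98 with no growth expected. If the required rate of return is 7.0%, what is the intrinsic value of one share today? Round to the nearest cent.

$85.43

Zero-growth DDM (perpetuity): P₀ = D/r = 5.98 / 0.07 = 85.4286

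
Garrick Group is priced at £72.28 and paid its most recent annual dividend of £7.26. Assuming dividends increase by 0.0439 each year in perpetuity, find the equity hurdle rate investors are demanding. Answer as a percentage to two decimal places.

14.88%

Rearranging the constant-growth DDM: r = D₁/P₀ + g.
D₁ = 7.26 × (1 + 0.0439) = 7.5787.
r = 7.5787 / 72.28 + 0.0439 = 0.10485 + 0.0439 = 0.14875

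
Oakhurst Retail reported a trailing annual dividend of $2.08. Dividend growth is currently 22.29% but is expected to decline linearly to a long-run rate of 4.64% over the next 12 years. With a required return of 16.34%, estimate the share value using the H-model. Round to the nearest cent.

$37.43

H-model: P₀ = D₀[(1+g_L) + H(g_S−g_L)]/(r−g_L), with H = 12/2 = 6.
P₀ = 2.08 × [(1+0.0464) + 6×(0.2229−0.0464)] / (0.1634−0.0464)
   = 2.08 × 2.1054 / 0.117 = 37.4293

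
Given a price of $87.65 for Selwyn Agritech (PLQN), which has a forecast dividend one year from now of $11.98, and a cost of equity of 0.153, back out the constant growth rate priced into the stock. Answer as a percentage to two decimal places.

From P₀ = D₁/(r − g), the implied growth is g = r − D₁/P₀.
g = 0.153 − 11.98/87.65 = 0.153 − 0.13668 = 0.01632

1.63%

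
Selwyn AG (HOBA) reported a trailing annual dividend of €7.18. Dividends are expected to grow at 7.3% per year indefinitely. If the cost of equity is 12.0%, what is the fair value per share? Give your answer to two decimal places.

€163.92

Gordon growth model: P₀ = D₁/(r − g). D₁ = 7.18 × (1 + 0.073) = 7.7041.
P₀ = 7.7041 / (0.12 − 0.073) = 7.7041 / 0.047 = 163.9179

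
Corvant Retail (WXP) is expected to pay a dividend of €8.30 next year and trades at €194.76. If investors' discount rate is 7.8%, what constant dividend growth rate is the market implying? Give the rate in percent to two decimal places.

From P₀ = D₁/(r − g), the implied growth is g = r − D₁/P₀.
g = 0.078 − 8.30/194.76 = 0.078 − 0.04262 = 0.03538

3.54%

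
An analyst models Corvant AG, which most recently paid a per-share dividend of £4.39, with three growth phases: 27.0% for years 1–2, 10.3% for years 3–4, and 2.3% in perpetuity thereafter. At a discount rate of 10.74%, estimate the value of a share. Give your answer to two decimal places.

Three-stage DDM. Project D₁…D_4; terminal Gordon value at t=4 with g = 0.023; discount at r = 0.1074.
D_1 = 5.5753
D_2 = 7.0806
D_3 = 7.8099
D_4 = 8.6144
TV_4 = 8.8125/(0.1074−0.023) = 104.4134
P₀ = Σ Dₜ/(1+r)ᵗ + TV_4/(1+r)^4 = 91.7159

£91.72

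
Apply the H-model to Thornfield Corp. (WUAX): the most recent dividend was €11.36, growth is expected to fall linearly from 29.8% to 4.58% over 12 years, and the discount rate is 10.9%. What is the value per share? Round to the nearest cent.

€459.97

H-model: P₀ = D₀[(1+g_L) + H(g_S−g_L)]/(r−g_L), with H = 12/2 = 6.
P₀ = 11.36 × [(1+0.0458) + 6×(0.298−0.0458)] / (0.109−0.0458)
   = 11.36 × 2.5590 / 0.0632 = 459.9722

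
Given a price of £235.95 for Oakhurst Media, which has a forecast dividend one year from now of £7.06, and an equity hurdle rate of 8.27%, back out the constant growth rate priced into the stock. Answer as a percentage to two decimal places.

5.28%

From P₀ = D₁/(r − g), the implied growth is g = r − D₁/P₀.
g = 0.0827 − 7.06/235.95 = 0.0827 − 0.02992 = 0.05278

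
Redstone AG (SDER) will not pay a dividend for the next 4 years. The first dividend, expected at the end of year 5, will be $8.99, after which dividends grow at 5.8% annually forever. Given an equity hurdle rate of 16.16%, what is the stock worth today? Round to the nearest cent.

$47.66

Deferred-dividend DDM. At t=4 the remaining stream is a growing perpetuity with first payment D_5 = 8.99.
V_4 = D_5/(r−g) = 8.99/(0.1616−0.058) = 86.7761
P₀ = V_4/(1+r)^4 = 86.7761/(1+0.1616)^4 = 47.6621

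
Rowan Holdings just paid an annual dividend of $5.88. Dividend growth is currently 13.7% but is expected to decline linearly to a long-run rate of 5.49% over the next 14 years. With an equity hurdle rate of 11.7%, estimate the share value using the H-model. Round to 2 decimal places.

H-model: P₀ = D₀[(1+g_L) + H(g_S−g_L)]/(r−g_L), with H = 14/2 = 7.
P₀ = 5.88 × [(1+0.0549) + 7×(0.137−0.0549)] / (0.117−0.0549)
   = 5.88 × 1.6296 / 0.0621 = 154.3003

$154.30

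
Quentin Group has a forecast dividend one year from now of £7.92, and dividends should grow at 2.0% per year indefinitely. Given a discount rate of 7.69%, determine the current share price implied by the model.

£139.19

Gordon growth model: P₀ = D₁/(r − g), with D₁ = 7.92 given directly.
P₀ = 7.9200 / (0.0769 − 0.02) = 7.9200 / 0.0569 = 139.1916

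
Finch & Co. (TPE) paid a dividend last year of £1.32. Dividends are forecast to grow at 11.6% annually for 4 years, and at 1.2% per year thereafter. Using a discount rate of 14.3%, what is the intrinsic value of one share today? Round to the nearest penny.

£14.24

Two-stage DDM. Project D₁…D_4 at 0.116, terminal growth 0.012, discount at r = 0.143.
D_1 = 1.4731
D_2 = 1.6440
D_3 = 1.8347
D_4 = 2.0475
Terminal value at t=4: TV = D_5/(r−g) = 2.0721/(0.143−0.012) = 15.8176
P₀ = 1.4731/(1+0.143)^1 + 1.6440/(1+0.143)^2 + 1.8347/(1+0.143)^3 + 2.0475/(1+0.143)^4 + 15.8176/(1+0.143)^4 = 14.2428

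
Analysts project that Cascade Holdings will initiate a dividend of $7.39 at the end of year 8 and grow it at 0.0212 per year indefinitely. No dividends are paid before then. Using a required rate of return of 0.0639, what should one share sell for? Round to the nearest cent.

$112.18

Deferred-dividend DDM. At t=7 the remaining stream is a growing perpetuity with first payment D_8 = 7.39.
V_7 = D_8/(r−g) = 7.39/(0.0639−0.0212) = 173.0679
P₀ = V_7/(1+r)^7 = 173.0679/(1+0.0639)^7 = 112.1788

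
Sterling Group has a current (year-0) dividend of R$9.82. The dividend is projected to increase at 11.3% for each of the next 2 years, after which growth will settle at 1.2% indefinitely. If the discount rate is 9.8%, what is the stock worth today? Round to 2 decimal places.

R$138.78

Two-stage DDM. Project D₁…D_2 at 0.113, terminal growth 0.012, discount at r = 0.098.
D_1 = 10.9297
D_2 = 12.1647
Terminal value at t=2: TV = D_3/(r−g) = 12.3107/(0.098−0.012) = 143.1475
P₀ = 10.9297/(1+0.098)^1 + 12.1647/(1+0.098)^2 + 143.1475/(1+0.098)^2 = 138.7794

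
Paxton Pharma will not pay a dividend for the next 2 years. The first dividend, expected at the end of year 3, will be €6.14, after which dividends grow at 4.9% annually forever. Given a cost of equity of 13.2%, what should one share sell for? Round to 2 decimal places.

€57.73

Deferred-dividend DDM. At t=2 the remaining stream is a growing perpetuity with first payment D_3 = 6.14.
V_2 = D_3/(r−g) = 6.14/(0.132−0.049) = 73.9759
P₀ = V_2/(1+r)^2 = 73.9759/(1+0.132)^2 = 57.7295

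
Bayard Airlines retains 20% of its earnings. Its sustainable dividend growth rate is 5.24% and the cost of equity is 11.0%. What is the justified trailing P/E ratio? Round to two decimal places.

14.62

Payout ratio b = 1 − 0.20 = 0.80.
Justified trailing P/E = b(1+g)/(r−g) = 0.80×(1+0.0524)/(0.11−0.0524) = 14.6167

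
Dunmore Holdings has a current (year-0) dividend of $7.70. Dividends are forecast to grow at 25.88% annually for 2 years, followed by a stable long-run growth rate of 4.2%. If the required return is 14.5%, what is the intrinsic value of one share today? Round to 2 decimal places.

Two-stage DDM. Project D₁…D_2 at 0.2588, terminal growth 0.042, discount at r = 0.145.
D_1 = 9.6928
D_2 = 12.2012
Terminal value at t=2: TV = D_3/(r−g) = 12.7137/(0.145−0.042) = 123.4340
P₀ = 9.6928/(1+0.145)^1 + 12.2012/(1+0.145)^2 + 123.4340/(1+0.145)^2 = 111.9227

$111.92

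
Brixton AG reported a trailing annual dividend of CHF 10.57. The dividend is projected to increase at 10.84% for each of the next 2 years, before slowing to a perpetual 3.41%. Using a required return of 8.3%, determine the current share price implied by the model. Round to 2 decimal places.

CHF 256.02

Two-stage DDM. Project D₁…D_2 at 0.1084, terminal growth 0.0341, discount at r = 0.083.
D_1 = 11.7158
D_2 = 12.9858
Terminal value at t=2: TV = D_3/(r−g) = 13.4286/(0.083−0.0341) = 274.6134
P₀ = 11.7158/(1+0.083)^1 + 12.9858/(1+0.083)^2 + 274.6134/(1+0.083)^2 = 256.0237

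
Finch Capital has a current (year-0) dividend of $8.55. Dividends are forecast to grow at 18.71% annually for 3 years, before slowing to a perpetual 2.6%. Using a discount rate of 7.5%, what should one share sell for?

$272.46

Two-stage DDM. Project D₁…D_3 at 0.1871, terminal growth 0.026, discount at r = 0.075.
D_1 = 10.1497
D_2 = 12.0487
D_3 = 14.3030
Terminal value at t=3: TV = D_4/(r−g) = 14.6749/(0.075−0.026) = 299.4879
P₀ = 10.1497/(1+0.075)^1 + 12.0487/(1+0.075)^2 + 14.3030/(1+0.075)^3 + 299.4879/(1+0.075)^3 = 272.4571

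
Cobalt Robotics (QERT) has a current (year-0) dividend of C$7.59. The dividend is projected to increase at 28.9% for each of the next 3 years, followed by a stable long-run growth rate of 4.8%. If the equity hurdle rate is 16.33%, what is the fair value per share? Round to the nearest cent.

Two-stage DDM. Project D₁…D_3 at 0.289, terminal growth 0.048, discount at r = 0.1633.
D_1 = 9.7835
D_2 = 12.6109
D_3 = 16.2555
Terminal value at t=3: TV = D_4/(r−g) = 17.0358/(0.1633−0.048) = 147.7517
P₀ = 9.7835/(1+0.1633)^1 + 12.6109/(1+0.1633)^2 + 16.2555/(1+0.1633)^3 + 147.7517/(1+0.1633)^3 = 121.9098

C$121.91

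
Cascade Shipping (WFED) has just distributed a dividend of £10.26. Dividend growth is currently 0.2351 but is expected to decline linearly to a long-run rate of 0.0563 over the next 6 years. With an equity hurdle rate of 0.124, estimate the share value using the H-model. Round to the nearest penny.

H-model: P₀ = D₀[(1+g_L) + H(g_S−g_L)]/(r−g_L), with H = 6/2 = 3.
P₀ = 10.26 × [(1+0.0563) + 3×(0.2351−0.0563)] / (0.124−0.0563)
   = 10.26 × 1.5927 / 0.0677 = 241.3752

£241.38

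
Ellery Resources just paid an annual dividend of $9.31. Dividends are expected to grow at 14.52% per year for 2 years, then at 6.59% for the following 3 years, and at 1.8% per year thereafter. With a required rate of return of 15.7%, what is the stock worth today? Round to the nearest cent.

Three-stage DDM. Project D₁…D_5; terminal Gordon value at t=5 with g = 0.018; discount at r = 0.157.
D_1 = 10.6618
D_2 = 12.2099
D_3 = 13.0145
D_4 = 13.8722
D_5 = 14.7864
TV_5 = 15.0525/(0.157−0.018) = 108.2916
P₀ = Σ Dₜ/(1+r)ᵗ + TV_5/(1+r)^5 = 93.8430

$93.84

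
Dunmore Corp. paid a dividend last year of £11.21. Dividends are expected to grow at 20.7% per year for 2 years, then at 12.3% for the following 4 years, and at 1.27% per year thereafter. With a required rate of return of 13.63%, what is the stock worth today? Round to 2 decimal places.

Three-stage DDM. Project D₁…D_6; terminal Gordon value at t=6 with g = 0.0127; discount at r = 0.1363.
D_1 = 13.5305
D_2 = 16.3313
D_3 = 18.3400
D_4 = 20.5958
D_5 = 23.1291
D_6 = 25.9740
TV_6 = 26.3039/(0.1363−0.0127) = 212.8146
P₀ = Σ Dₜ/(1+r)ᵗ + TV_6/(1+r)^6 = 172.5513

£172.55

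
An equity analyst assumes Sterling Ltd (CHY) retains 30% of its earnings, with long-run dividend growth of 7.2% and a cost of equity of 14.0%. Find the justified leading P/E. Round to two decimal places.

Payout ratio b = 1 − 0.30 = 0.70.
Justified leading P/E = b/(r−g) = 0.70/(0.14−0.072) = 10.2941

10.29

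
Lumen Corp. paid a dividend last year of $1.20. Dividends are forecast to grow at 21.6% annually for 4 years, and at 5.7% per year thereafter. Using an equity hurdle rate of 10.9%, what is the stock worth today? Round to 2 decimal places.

$41.33

Two-stage DDM. Project D₁…D_4 at 0.216, terminal growth 0.057, discount at r = 0.109.
D_1 = 1.4592
D_2 = 1.7744
D_3 = 2.1577
D_4 = 2.6237
Terminal value at t=4: TV = D_5/(r−g) = 2.7733/(0.109−0.057) = 53.3319
P₀ = 1.4592/(1+0.109)^1 + 1.7744/(1+0.109)^2 + 2.1577/(1+0.109)^3 + 2.6237/(1+0.109)^4 + 53.3319/(1+0.109)^4 = 41.3333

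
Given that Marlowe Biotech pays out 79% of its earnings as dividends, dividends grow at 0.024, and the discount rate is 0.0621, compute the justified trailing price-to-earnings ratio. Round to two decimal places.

21.23

Justified trailing P/E = b(1+g)/(r−g) = 0.79×(1+0.024)/(0.0621−0.024) = 21.2325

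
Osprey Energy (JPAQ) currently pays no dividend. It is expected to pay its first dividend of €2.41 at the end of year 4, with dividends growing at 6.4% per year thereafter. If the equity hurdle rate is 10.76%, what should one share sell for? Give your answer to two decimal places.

€40.68

Deferred-dividend DDM. At t=3 the remaining stream is a growing perpetuity with first payment D_4 = 2.41.
V_3 = D_4/(r−g) = 2.41/(0.1076−0.064) = 55.2752
P₀ = V_3/(1+r)^3 = 55.2752/(1+0.1076)^3 = 40.6801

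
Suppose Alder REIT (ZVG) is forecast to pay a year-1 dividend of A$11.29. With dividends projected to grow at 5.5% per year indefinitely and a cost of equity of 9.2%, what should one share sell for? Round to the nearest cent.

Gordon growth model: P₀ = D₁/(r − g), with D₁ = 11.29 given directly.
P₀ = 11.2900 / (0.092 − 0.055) = 11.2900 / 0.037 = 305.1351

A$305.14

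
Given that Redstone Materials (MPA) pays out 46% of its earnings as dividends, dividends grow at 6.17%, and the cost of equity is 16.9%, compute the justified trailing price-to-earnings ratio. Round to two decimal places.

Justified trailing P/E = b(1+g)/(r−g) = 0.46×(1+0.0617)/(0.169−0.0617) = 4.5516

4.55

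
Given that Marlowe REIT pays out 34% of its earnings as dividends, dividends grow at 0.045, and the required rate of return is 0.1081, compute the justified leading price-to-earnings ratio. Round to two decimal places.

5.39

Justified leading P/E = b/(r−g) = 0.34/(0.1081−0.045) = 5.3883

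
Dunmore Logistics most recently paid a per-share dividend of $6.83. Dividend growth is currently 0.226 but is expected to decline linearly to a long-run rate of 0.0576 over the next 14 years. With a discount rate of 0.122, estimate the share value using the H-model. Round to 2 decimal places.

H-model: P₀ = D₀[(1+g_L) + H(g_S−g_L)]/(r−g_L), with H = 14/2 = 7.
P₀ = 6.83 × [(1+0.0576) + 7×(0.226−0.0576)] / (0.122−0.0576)
   = 6.83 × 2.2364 / 0.0644 = 237.1834

$237.18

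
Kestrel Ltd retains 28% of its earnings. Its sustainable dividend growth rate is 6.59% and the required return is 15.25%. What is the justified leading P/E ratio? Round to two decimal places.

Payout ratio b = 1 − 0.28 = 0.72.
Justified leading P/E = b/(r−g) = 0.72/(0.1525−0.0659) = 8.3141

8.31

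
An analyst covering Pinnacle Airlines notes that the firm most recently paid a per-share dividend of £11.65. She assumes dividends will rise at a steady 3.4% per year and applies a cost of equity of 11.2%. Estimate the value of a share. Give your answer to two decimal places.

Gordon growth model: P₀ = D₁/(r − g). D₁ = 11.65 × (1 + 0.034) = 12.0461.
P₀ = 12.0461 / (0.112 − 0.034) = 12.0461 / 0.078 = 154.4372

£154.44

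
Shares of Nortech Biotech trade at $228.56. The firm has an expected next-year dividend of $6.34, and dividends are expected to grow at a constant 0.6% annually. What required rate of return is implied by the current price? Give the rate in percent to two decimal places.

3.37%

Rearranging the constant-growth DDM: r = D₁/P₀ + g.
r = 6.3400 / 228.56 + 0.006 = 0.02774 + 0.006 = 0.03374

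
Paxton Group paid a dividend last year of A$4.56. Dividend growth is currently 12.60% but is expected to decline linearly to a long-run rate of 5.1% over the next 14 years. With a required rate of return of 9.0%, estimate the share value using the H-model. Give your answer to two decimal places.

H-model: P₀ = D₀[(1+g_L) + H(g_S−g_L)]/(r−g_L), with H = 14/2 = 7.
P₀ = 4.56 × [(1+0.051) + 7×(0.126−0.051)] / (0.09−0.051)
   = 4.56 × 1.5760 / 0.039 = 184.2708

A$184.27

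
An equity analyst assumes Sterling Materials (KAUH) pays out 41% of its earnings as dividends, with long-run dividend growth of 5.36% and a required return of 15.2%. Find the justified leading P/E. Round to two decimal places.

Justified leading P/E = b/(r−g) = 0.41/(0.152−0.0536) = 4.1667

4.17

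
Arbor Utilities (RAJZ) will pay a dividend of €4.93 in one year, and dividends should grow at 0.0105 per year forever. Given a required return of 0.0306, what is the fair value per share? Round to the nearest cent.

€245.27

Gordon growth model: P₀ = D₁/(r − g), with D₁ = 4.93 given directly.
P₀ = 4.9300 / (0.0306 − 0.0105) = 4.9300 / 0.0201 = 245.2736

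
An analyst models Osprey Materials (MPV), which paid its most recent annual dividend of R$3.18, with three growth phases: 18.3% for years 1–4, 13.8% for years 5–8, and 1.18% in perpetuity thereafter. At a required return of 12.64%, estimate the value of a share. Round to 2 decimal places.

R$65.87

Three-stage DDM. Project D₁…D_8; terminal Gordon value at t=8 with g = 0.0118; discount at r = 0.1264.
D_1 = 3.7619
D_2 = 4.4504
D_3 = 5.2648
D_4 = 6.2283
D_5 = 7.0877
D_6 = 8.0659
D_7 = 9.1789
D_8 = 10.4456
TV_8 = 10.5689/(0.1264−0.0118) = 92.2243
P₀ = Σ Dₜ/(1+r)ᵗ + TV_8/(1+r)^8 = 65.8667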